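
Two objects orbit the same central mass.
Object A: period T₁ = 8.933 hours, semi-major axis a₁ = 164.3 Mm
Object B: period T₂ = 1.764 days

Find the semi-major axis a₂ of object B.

Convert to SI: T₁ = 8.933 hours = 32158.8 s; a₁ = 164.3 Mm = 1.643e+08 m; T₂ = 1.764 days = 152410 s.
Kepler's third law: (T₁/T₂)² = (a₁/a₂)³ ⇒ a₂ = a₁ · (T₂/T₁)^(2/3).
T₂/T₁ = 152410 / 32158.8 = 4.73928.
a₂ = 1.643e+08 · (4.73928)^(2/3) m ≈ 4.636e+08 m = 463.6 Mm.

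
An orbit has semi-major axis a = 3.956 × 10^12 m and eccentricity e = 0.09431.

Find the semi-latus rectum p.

p = a (1 − e²).
p = 3.956e+12 · (1 − (0.09431)²) = 3.956e+12 · 0.991106 ≈ 3.921e+12 m = 3.921 × 10^12 m.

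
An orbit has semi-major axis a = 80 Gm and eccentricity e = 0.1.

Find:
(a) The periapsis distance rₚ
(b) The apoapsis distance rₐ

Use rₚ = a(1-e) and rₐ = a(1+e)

Convert to SI: a = 80 Gm = 8e+10 m.
(a) rₚ = a(1 − e) = 8e+10 · (1 − 0.1) = 8e+10 · 0.9 ≈ 7.2e+10 m = 72 Gm.
(b) rₐ = a(1 + e) = 8e+10 · (1 + 0.1) = 8e+10 · 1.1 ≈ 8.8e+10 m = 88 Gm.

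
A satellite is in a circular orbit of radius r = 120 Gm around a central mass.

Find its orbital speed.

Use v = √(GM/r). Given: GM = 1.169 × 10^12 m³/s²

Convert to SI: r = 120 Gm = 1.2e+11 m.
For a circular orbit, gravity supplies the centripetal force, so v = √(GM / r).
v = √(1.169e+12 / 1.2e+11) m/s ≈ 3.121 m/s = 3.121 m/s.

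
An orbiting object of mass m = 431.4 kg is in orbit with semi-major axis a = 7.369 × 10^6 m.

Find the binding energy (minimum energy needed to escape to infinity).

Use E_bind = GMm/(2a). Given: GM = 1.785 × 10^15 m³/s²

Total orbital energy is E = −GMm/(2a); binding energy is E_bind = −E = GMm/(2a).
E_bind = 1.785e+15 · 431.4 / (2 · 7.369e+06) J ≈ 5.225e+10 J = 52.25 GJ.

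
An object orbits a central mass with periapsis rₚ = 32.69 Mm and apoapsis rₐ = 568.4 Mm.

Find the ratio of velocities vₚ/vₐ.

Convert to SI: rₚ = 32.69 Mm = 3.269e+07 m; rₐ = 568.4 Mm = 5.684e+08 m.
Conservation of angular momentum gives rₚvₚ = rₐvₐ, so vₚ/vₐ = rₐ/rₚ.
vₚ/vₐ = 5.684e+08 / 3.269e+07 ≈ 17.39.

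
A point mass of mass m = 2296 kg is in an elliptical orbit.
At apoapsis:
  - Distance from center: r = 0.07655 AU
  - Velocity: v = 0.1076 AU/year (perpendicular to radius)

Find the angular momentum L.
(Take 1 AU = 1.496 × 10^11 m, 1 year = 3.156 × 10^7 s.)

Convert to SI: r = 0.07655 AU = 1.14519e+10 m; v = 0.1076 AU/year = 510.043 m/s.
Since v is perpendicular to r, L = m · v · r.
L = 2296 · 510.043 · 1.14519e+10 kg·m²/s ≈ 1.341e+16 kg·m²/s.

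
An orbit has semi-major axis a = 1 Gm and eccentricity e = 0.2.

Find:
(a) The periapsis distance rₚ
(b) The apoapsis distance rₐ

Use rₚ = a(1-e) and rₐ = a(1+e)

Convert to SI: a = 1 Gm = 1e+09 m.
(a) rₚ = a(1 − e) = 1e+09 · (1 − 0.2) = 1e+09 · 0.8 ≈ 8e+08 m = 800 Mm.
(b) rₐ = a(1 + e) = 1e+09 · (1 + 0.2) = 1e+09 · 1.2 ≈ 1.2e+09 m = 1.2 Gm.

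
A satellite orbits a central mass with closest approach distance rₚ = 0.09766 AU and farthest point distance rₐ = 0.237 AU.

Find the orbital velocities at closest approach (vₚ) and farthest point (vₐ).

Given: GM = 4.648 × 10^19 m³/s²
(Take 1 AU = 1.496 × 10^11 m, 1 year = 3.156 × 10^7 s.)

Convert to SI: rₚ = 0.09766 AU = 1.46099e+10 m; rₐ = 0.237 AU = 3.54552e+10 m.
Use the vis-viva equation v² = GM(2/r − 1/a) with a = (rₚ + rₐ)/2 = (1.46099e+10 + 3.54552e+10)/2 = 2.50326e+10 m.
vₚ = √(GM · (2/rₚ − 1/a)) = √(4.648e+19 · (2/1.46099e+10 − 1/2.50326e+10)) m/s ≈ 6.713e+04 m/s = 14.16 AU/year.
vₐ = √(GM · (2/rₐ − 1/a)) = √(4.648e+19 · (2/3.54552e+10 − 1/2.50326e+10)) m/s ≈ 2.766e+04 m/s = 5.835 AU/year.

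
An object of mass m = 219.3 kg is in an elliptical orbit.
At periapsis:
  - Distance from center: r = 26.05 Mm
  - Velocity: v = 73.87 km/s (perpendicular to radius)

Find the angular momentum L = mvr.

Convert to SI: r = 26.05 Mm = 2.605e+07 m; v = 73.87 km/s = 73870 m/s.
Since v is perpendicular to r, L = m · v · r.
L = 219.3 · 73870 · 2.605e+07 kg·m²/s ≈ 4.22e+14 kg·m²/s.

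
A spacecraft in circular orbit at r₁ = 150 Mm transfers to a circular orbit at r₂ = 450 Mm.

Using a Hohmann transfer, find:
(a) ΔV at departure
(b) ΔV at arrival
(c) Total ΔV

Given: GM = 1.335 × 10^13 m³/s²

Convert to SI: r₁ = 150 Mm = 1.5e+08 m; r₂ = 450 Mm = 4.5e+08 m.
Transfer semi-major axis: a_t = (r₁ + r₂)/2 = (1.5e+08 + 4.5e+08)/2 = 3e+08 m.
Circular speeds: v₁ = √(GM/r₁) = 298.329 m/s, v₂ = √(GM/r₂) = 172.24 m/s.
Transfer speeds (vis-viva v² = GM(2/r − 1/a_t)): v₁ᵗ = 365.377 m/s, v₂ᵗ = 121.792 m/s.
(a) ΔV₁ = |v₁ᵗ − v₁| ≈ 67.05 m/s = 67.05 m/s.
(b) ΔV₂ = |v₂ − v₂ᵗ| ≈ 50.45 m/s = 50.45 m/s.
(c) ΔV_total = ΔV₁ + ΔV₂ ≈ 117.5 m/s = 117.5 m/s.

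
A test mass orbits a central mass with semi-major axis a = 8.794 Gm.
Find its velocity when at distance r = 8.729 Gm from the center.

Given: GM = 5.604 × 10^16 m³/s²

Convert to SI: a = 8.794 Gm = 8.794e+09 m; r = 8.729 Gm = 8.729e+09 m.
Vis-viva: v = √(GM · (2/r − 1/a)).
2/r − 1/a = 2/8.729e+09 − 1/8.794e+09 = 1.15407e-10 m⁻¹.
v = √(5.604e+16 · 1.15407e-10) m/s ≈ 2543 m/s = 2.543 km/s.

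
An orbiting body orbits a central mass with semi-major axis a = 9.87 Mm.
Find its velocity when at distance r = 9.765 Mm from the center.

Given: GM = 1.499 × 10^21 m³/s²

Convert to SI: a = 9.87 Mm = 9.87e+06 m; r = 9.765 Mm = 9.765e+06 m.
Vis-viva: v = √(GM · (2/r − 1/a)).
2/r − 1/a = 2/9.765e+06 − 1/9.87e+06 = 1.03496e-07 m⁻¹.
v = √(1.499e+21 · 1.03496e-07) m/s ≈ 1.246e+07 m/s = 1.246e+04 km/s.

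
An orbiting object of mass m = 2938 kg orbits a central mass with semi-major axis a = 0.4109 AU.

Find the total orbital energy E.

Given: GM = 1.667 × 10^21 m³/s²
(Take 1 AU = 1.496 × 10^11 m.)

Convert to SI: a = 0.4109 AU = 6.14706e+10 m.
E = −GMm / (2a).
E = −1.667e+21 · 2938 / (2 · 6.14706e+10) J ≈ -3.984e+13 J = -39.84 TJ.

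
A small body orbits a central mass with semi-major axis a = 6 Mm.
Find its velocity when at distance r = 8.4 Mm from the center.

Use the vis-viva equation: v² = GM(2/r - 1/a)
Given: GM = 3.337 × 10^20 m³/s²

Convert to SI: a = 6 Mm = 6e+06 m; r = 8.4 Mm = 8.4e+06 m.
Vis-viva: v = √(GM · (2/r − 1/a)).
2/r − 1/a = 2/8.4e+06 − 1/6e+06 = 7.14286e-08 m⁻¹.
v = √(3.337e+20 · 7.14286e-08) m/s ≈ 4.882e+06 m/s = 4882 km/s.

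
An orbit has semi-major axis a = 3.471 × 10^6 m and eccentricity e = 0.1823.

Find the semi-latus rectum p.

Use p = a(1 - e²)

p = a (1 − e²).
p = 3.471e+06 · (1 − (0.1823)²) = 3.471e+06 · 0.966767 ≈ 3.356e+06 m = 3.356 × 10^6 m.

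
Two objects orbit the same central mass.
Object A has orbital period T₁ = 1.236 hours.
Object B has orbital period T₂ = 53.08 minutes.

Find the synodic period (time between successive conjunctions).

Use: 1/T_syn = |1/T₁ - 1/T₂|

Convert to SI: T₁ = 1.236 hours = 4449.6 s; T₂ = 53.08 minutes = 3184.8 s.
T_syn = |T₁ · T₂ / (T₁ − T₂)|.
T_syn = |4449.6 · 3184.8 / (4449.6 − 3184.8)| s ≈ 1.12e+04 s = 3.112 hours.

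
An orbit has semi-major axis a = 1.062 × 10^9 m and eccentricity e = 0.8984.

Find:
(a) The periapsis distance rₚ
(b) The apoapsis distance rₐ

(a) rₚ = a(1 − e) = 1.062e+09 · (1 − 0.8984) = 1.062e+09 · 0.1016 ≈ 1.079e+08 m = 1.079 × 10^8 m.
(b) rₐ = a(1 + e) = 1.062e+09 · (1 + 0.8984) = 1.062e+09 · 1.8984 ≈ 2.016e+09 m = 2.016 × 10^9 m.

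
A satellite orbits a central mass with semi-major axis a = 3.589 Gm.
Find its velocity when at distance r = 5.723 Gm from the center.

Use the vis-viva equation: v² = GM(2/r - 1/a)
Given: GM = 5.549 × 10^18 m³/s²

Convert to SI: a = 3.589 Gm = 3.589e+09 m; r = 5.723 Gm = 5.723e+09 m.
Vis-viva: v = √(GM · (2/r − 1/a)).
2/r − 1/a = 2/5.723e+09 − 1/3.589e+09 = 7.08379e-11 m⁻¹.
v = √(5.549e+18 · 7.08379e-11) m/s ≈ 1.983e+04 m/s = 19.83 km/s.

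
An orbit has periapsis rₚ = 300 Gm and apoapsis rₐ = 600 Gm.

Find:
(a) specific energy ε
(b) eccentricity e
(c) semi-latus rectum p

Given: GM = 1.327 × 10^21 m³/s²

Convert to SI: rₚ = 300 Gm = 3e+11 m; rₐ = 600 Gm = 6e+11 m.
(a) With a = (rₚ + rₐ)/2 = 4.5e+11 m, ε = −GM/(2a) = −1.327e+21/(2 · 4.5e+11) J/kg ≈ -1.474e+09 J/kg
(b) e = (rₐ − rₚ)/(rₐ + rₚ) = (6e+11 − 3e+11)/(6e+11 + 3e+11) ≈ 0.3333
(c) From a = (rₚ + rₐ)/2 = 4.5e+11 m and e = (rₐ − rₚ)/(rₐ + rₚ) = 0.333333, p = a(1 − e²) = 4.5e+11 · (1 − (0.333333)²) ≈ 4e+11 m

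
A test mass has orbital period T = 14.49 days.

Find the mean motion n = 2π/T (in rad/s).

Convert to SI: T = 14.49 days = 1.25194e+06 s.
n = 2π / T.
n = 2π / 1.25194e+06 s ≈ 5.019e-06 rad/s.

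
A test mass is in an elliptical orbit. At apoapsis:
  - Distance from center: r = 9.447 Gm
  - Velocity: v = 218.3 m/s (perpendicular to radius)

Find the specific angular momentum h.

Convert to SI: r = 9.447 Gm = 9.447e+09 m.
With v perpendicular to r, h = r · v.
h = 9.447e+09 · 218.3 m²/s ≈ 2.062e+12 m²/s.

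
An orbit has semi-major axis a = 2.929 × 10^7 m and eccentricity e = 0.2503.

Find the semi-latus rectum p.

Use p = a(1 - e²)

p = a (1 − e²).
p = 2.929e+07 · (1 − (0.2503)²) = 2.929e+07 · 0.93735 ≈ 2.745e+07 m = 2.745 × 10^7 m.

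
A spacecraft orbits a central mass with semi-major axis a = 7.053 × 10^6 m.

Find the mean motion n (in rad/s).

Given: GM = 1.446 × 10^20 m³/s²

n = √(GM / a³).
n = √(1.446e+20 / (7.053e+06)³) rad/s ≈ 0.642 rad/s.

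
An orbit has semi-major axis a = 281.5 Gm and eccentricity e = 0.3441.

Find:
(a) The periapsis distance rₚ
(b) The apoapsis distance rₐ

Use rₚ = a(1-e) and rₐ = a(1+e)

Convert to SI: a = 281.5 Gm = 2.815e+11 m.
(a) rₚ = a(1 − e) = 2.815e+11 · (1 − 0.3441) = 2.815e+11 · 0.6559 ≈ 1.846e+11 m = 184.6 Gm.
(b) rₐ = a(1 + e) = 2.815e+11 · (1 + 0.3441) = 2.815e+11 · 1.3441 ≈ 3.784e+11 m = 378.4 Gm.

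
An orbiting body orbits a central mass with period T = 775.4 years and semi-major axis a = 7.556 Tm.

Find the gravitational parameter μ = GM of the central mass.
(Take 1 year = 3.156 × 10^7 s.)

Convert to SI: T = 775.4 years = 2.44716e+10 s; a = 7.556 Tm = 7.556e+12 m.
GM = 4π² · a³ / T².
GM = 4π² · (7.556e+12)³ / (2.44716e+10)² m³/s² ≈ 2.844e+19 m³/s² = 2.844 × 10^19 m³/s².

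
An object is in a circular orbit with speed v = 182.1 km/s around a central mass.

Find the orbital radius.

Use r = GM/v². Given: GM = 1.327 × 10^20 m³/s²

Convert to SI: v = 182.1 km/s = 182100 m/s.
For a circular orbit, v² = GM / r, so r = GM / v².
r = 1.327e+20 / (182100)² m ≈ 4.002e+09 m = 4.002 Gm.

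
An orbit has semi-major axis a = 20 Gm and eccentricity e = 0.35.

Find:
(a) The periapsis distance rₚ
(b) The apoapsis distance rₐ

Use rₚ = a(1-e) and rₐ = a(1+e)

Convert to SI: a = 20 Gm = 2e+10 m.
(a) rₚ = a(1 − e) = 2e+10 · (1 − 0.35) = 2e+10 · 0.65 ≈ 1.3e+10 m = 13 Gm.
(b) rₐ = a(1 + e) = 2e+10 · (1 + 0.35) = 2e+10 · 1.35 ≈ 2.7e+10 m = 27 Gm.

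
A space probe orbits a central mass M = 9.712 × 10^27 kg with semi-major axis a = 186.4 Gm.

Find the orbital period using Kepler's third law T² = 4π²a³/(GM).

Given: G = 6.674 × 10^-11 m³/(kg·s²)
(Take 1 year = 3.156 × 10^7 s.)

Convert to SI: a = 186.4 Gm = 1.864e+11 m.
GM = G · M = 6.674e-11 · 9.712e+27 = 6.48179e+17 m³/s².
Kepler's third law: T = 2π √(a³ / GM).
Substituting a = 1.864e+11 m and GM = 6.48179e+17 m³/s²:
T = 2π √((1.864e+11)³ / 6.48179e+17) s
T ≈ 6.281e+08 s = 19.9 years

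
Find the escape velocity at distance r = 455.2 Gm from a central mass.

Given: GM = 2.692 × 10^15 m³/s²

Convert to SI: r = 455.2 Gm = 4.552e+11 m.
Escape velocity comes from setting total energy to zero: ½v² − GM/r = 0 ⇒ v_esc = √(2GM / r).
v_esc = √(2 · 2.692e+15 / 4.552e+11) m/s ≈ 108.8 m/s = 108.8 m/s.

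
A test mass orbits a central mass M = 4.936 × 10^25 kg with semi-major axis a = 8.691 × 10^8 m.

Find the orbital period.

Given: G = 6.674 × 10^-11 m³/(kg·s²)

GM = G · M = 6.674e-11 · 4.936e+25 = 3.29429e+15 m³/s².
Kepler's third law: T = 2π √(a³ / GM).
Substituting a = 8.691e+08 m and GM = 3.29429e+15 m³/s²:
T = 2π √((8.691e+08)³ / 3.29429e+15) s
T ≈ 2.805e+06 s = 32.46 days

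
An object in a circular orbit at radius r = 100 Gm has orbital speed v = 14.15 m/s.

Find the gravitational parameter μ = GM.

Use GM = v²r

Convert to SI: r = 100 Gm = 1e+11 m.
For a circular orbit v² = GM/r, so GM = v² · r.
GM = (14.15)² · 1e+11 m³/s² ≈ 2.002e+13 m³/s² = 2.002 × 10^13 m³/s².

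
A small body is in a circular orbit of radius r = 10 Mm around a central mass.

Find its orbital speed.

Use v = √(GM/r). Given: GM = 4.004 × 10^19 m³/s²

Convert to SI: r = 10 Mm = 1e+07 m.
For a circular orbit, gravity supplies the centripetal force, so v = √(GM / r).
v = √(4.004e+19 / 1e+07) m/s ≈ 2.001e+06 m/s = 2001 km/s.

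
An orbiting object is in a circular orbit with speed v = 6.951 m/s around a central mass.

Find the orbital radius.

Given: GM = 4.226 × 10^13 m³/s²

For a circular orbit, v² = GM / r, so r = GM / v².
r = 4.226e+13 / (6.951)² m ≈ 8.747e+11 m = 874.7 Gm.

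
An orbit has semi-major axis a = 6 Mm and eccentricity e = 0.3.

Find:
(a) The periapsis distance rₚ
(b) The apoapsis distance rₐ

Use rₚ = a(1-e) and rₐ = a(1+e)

Convert to SI: a = 6 Mm = 6e+06 m.
(a) rₚ = a(1 − e) = 6e+06 · (1 − 0.3) = 6e+06 · 0.7 ≈ 4.2e+06 m = 4.2 Mm.
(b) rₐ = a(1 + e) = 6e+06 · (1 + 0.3) = 6e+06 · 1.3 ≈ 7.8e+06 m = 7.8 Mm.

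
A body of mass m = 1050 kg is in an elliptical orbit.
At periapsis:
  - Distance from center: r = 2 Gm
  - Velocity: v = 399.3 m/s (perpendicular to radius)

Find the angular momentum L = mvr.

Convert to SI: r = 2 Gm = 2e+09 m.
Since v is perpendicular to r, L = m · v · r.
L = 1050 · 399.3 · 2e+09 kg·m²/s ≈ 8.385e+14 kg·m²/s.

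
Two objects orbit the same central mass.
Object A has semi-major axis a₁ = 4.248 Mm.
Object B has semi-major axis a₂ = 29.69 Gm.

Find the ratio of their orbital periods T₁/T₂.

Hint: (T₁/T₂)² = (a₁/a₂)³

Convert to SI: a₁ = 4.248 Mm = 4.248e+06 m; a₂ = 29.69 Gm = 2.969e+10 m.
From Kepler's third law, (T₁/T₂)² = (a₁/a₂)³, so T₁/T₂ = (a₁/a₂)^(3/2).
a₁/a₂ = 4.248e+06 / 2.969e+10 = 0.000143078.
T₁/T₂ = (0.000143078)^(3/2) ≈ 1.711e-06.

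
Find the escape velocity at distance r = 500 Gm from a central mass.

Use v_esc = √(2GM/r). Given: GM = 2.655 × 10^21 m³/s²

Convert to SI: r = 500 Gm = 5e+11 m.
Escape velocity comes from setting total energy to zero: ½v² − GM/r = 0 ⇒ v_esc = √(2GM / r).
v_esc = √(2 · 2.655e+21 / 5e+11) m/s ≈ 1.031e+05 m/s = 103.1 km/s.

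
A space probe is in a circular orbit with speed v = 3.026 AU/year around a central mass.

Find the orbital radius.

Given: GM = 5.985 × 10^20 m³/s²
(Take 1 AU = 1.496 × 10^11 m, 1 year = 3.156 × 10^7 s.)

Convert to SI: v = 3.026 AU/year = 14343.8 m/s.
For a circular orbit, v² = GM / r, so r = GM / v².
r = 5.985e+20 / (14343.8)² m ≈ 2.909e+12 m = 19.44 AU.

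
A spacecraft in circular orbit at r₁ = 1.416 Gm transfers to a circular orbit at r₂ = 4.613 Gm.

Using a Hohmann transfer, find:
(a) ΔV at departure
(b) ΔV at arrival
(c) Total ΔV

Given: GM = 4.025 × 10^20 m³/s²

Convert to SI: r₁ = 1.416 Gm = 1.416e+09 m; r₂ = 4.613 Gm = 4.613e+09 m.
Transfer semi-major axis: a_t = (r₁ + r₂)/2 = (1.416e+09 + 4.613e+09)/2 = 3.0145e+09 m.
Circular speeds: v₁ = √(GM/r₁) = 533152 m/s, v₂ = √(GM/r₂) = 295387 m/s.
Transfer speeds (vis-viva v² = GM(2/r − 1/a_t)): v₁ᵗ = 659531 m/s, v₂ᵗ = 202449 m/s.
(a) ΔV₁ = |v₁ᵗ − v₁| ≈ 1.264e+05 m/s = 126.4 km/s.
(b) ΔV₂ = |v₂ − v₂ᵗ| ≈ 9.294e+04 m/s = 92.94 km/s.
(c) ΔV_total = ΔV₁ + ΔV₂ ≈ 2.193e+05 m/s = 219.3 km/s.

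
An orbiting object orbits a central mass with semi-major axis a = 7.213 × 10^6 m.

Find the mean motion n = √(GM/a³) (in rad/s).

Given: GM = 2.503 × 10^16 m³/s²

n = √(GM / a³).
n = √(2.503e+16 / (7.213e+06)³) rad/s ≈ 0.008167 rad/s.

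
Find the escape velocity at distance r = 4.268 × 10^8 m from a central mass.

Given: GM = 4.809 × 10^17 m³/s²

Escape velocity comes from setting total energy to zero: ½v² − GM/r = 0 ⇒ v_esc = √(2GM / r).
v_esc = √(2 · 4.809e+17 / 4.268e+08) m/s ≈ 4.747e+04 m/s = 47.47 km/s.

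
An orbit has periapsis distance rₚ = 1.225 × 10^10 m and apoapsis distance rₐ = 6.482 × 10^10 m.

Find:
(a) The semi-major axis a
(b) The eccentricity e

(a) a = (rₚ + rₐ) / 2 = (1.225e+10 + 6.482e+10) / 2 ≈ 3.854e+10 m = 3.853 × 10^10 m.
(b) e = (rₐ − rₚ) / (rₐ + rₚ) = (6.482e+10 − 1.225e+10) / (6.482e+10 + 1.225e+10) ≈ 0.6821.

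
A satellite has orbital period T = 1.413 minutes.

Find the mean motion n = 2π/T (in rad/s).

Convert to SI: T = 1.413 minutes = 84.78 s.
n = 2π / T.
n = 2π / 84.78 s ≈ 0.07411 rad/s.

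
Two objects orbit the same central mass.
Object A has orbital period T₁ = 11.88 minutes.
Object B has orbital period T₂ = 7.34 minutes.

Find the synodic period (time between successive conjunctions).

Convert to SI: T₁ = 11.88 minutes = 712.8 s; T₂ = 7.34 minutes = 440.4 s.
T_syn = |T₁ · T₂ / (T₁ − T₂)|.
T_syn = |712.8 · 440.4 / (712.8 − 440.4)| s ≈ 1152 s = 19.21 minutes.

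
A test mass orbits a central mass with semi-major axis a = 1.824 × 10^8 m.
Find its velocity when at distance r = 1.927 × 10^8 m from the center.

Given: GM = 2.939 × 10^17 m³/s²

Vis-viva: v = √(GM · (2/r − 1/a)).
2/r − 1/a = 2/1.927e+08 − 1/1.824e+08 = 4.89637e-09 m⁻¹.
v = √(2.939e+17 · 4.89637e-09) m/s ≈ 3.793e+04 m/s = 37.93 km/s.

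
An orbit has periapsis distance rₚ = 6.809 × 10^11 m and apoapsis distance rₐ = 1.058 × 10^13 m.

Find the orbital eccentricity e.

e = (rₐ − rₚ) / (rₐ + rₚ).
e = (1.058e+13 − 6.809e+11) / (1.058e+13 + 6.809e+11) = 9.8991e+12 / 1.12609e+13 ≈ 0.8791.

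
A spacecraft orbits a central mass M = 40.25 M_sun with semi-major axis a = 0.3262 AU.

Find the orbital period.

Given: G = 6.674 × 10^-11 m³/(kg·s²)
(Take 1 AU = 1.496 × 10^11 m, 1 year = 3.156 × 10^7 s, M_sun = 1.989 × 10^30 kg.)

Convert to SI: a = 0.3262 AU = 4.87995e+10 m; M = 40.25 M_sun = 8.00572e+31 kg.
GM = G · M = 6.674e-11 · 8.00572e+31 = 5.34302e+21 m³/s².
Kepler's third law: T = 2π √(a³ / GM).
Substituting a = 4.87995e+10 m and GM = 5.34302e+21 m³/s²:
T = 2π √((4.87995e+10)³ / 5.34302e+21) s
T ≈ 9.266e+05 s = 0.02936 years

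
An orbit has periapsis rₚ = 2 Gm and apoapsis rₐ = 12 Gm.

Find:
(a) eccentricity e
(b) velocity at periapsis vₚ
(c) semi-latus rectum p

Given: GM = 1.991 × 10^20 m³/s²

Convert to SI: rₚ = 2 Gm = 2e+09 m; rₐ = 12 Gm = 1.2e+10 m.
(a) e = (rₐ − rₚ)/(rₐ + rₚ) = (1.2e+10 − 2e+09)/(1.2e+10 + 2e+09) ≈ 0.7143
(b) With a = (rₚ + rₐ)/2 = 7e+09 m, vₚ = √(GM (2/rₚ − 1/a)) = √(1.991e+20 · (2/2e+09 − 1/7e+09)) m/s ≈ 4.131e+05 m/s
(c) From a = (rₚ + rₐ)/2 = 7e+09 m and e = (rₐ − rₚ)/(rₐ + rₚ) = 0.714286, p = a(1 − e²) = 7e+09 · (1 − (0.714286)²) ≈ 3.429e+09 m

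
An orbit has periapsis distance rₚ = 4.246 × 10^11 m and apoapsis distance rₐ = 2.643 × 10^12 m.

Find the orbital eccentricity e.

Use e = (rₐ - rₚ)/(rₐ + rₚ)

e = (rₐ − rₚ) / (rₐ + rₚ).
e = (2.643e+12 − 4.246e+11) / (2.643e+12 + 4.246e+11) = 2.2184e+12 / 3.0676e+12 ≈ 0.7232.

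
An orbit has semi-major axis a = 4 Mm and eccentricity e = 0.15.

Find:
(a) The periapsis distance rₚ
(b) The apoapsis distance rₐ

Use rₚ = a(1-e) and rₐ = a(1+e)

Convert to SI: a = 4 Mm = 4e+06 m.
(a) rₚ = a(1 − e) = 4e+06 · (1 − 0.15) = 4e+06 · 0.85 ≈ 3.4e+06 m = 3.4 Mm.
(b) rₐ = a(1 + e) = 4e+06 · (1 + 0.15) = 4e+06 · 1.15 ≈ 4.6e+06 m = 4.6 Mm.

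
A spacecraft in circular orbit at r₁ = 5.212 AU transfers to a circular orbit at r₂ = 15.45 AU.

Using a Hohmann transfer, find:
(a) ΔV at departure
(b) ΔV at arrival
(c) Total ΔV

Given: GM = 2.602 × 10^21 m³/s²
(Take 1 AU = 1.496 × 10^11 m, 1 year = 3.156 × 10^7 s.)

Convert to SI: r₁ = 5.212 AU = 7.79715e+11 m; r₂ = 15.45 AU = 2.31132e+12 m.
Transfer semi-major axis: a_t = (r₁ + r₂)/2 = (7.79715e+11 + 2.31132e+12)/2 = 1.54552e+12 m.
Circular speeds: v₁ = √(GM/r₁) = 57767.8 m/s, v₂ = √(GM/r₂) = 33552.4 m/s.
Transfer speeds (vis-viva v² = GM(2/r − 1/a_t)): v₁ᵗ = 70644.6 m/s, v₂ᵗ = 23831.7 m/s.
(a) ΔV₁ = |v₁ᵗ − v₁| ≈ 1.288e+04 m/s = 2.717 AU/year.
(b) ΔV₂ = |v₂ − v₂ᵗ| ≈ 9721 m/s = 2.051 AU/year.
(c) ΔV_total = ΔV₁ + ΔV₂ ≈ 2.26e+04 m/s = 4.767 AU/year.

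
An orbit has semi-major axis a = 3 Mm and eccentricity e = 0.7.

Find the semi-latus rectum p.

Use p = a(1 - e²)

Convert to SI: a = 3 Mm = 3e+06 m.
p = a (1 − e²).
p = 3e+06 · (1 − (0.7)²) = 3e+06 · 0.51 ≈ 1.53e+06 m = 1.53 Mm.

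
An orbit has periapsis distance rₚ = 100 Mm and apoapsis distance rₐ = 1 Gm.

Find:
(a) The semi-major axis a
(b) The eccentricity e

Convert to SI: rₚ = 100 Mm = 1e+08 m; rₐ = 1 Gm = 1e+09 m.
(a) a = (rₚ + rₐ) / 2 = (1e+08 + 1e+09) / 2 ≈ 5.5e+08 m = 550 Mm.
(b) e = (rₐ − rₚ) / (rₐ + rₚ) = (1e+09 − 1e+08) / (1e+09 + 1e+08) ≈ 0.8182.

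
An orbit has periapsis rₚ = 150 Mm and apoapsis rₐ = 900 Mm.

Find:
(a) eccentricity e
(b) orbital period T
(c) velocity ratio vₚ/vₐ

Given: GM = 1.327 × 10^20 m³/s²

Convert to SI: rₚ = 150 Mm = 1.5e+08 m; rₐ = 900 Mm = 9e+08 m.
(a) e = (rₐ − rₚ)/(rₐ + rₚ) = (9e+08 − 1.5e+08)/(9e+08 + 1.5e+08) ≈ 0.7143
(b) With a = (rₚ + rₐ)/2 = 5.25e+08 m, T = 2π √(a³/GM) = 2π √((5.25e+08)³/1.327e+20) s ≈ 6561 s
(c) Conservation of angular momentum (rₚvₚ = rₐvₐ) gives vₚ/vₐ = rₐ/rₚ = 9e+08/1.5e+08 ≈ 6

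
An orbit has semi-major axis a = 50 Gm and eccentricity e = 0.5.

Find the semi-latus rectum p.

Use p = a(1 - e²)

Convert to SI: a = 50 Gm = 5e+10 m.
p = a (1 − e²).
p = 5e+10 · (1 − (0.5)²) = 5e+10 · 0.75 ≈ 3.75e+10 m = 37.5 Gm.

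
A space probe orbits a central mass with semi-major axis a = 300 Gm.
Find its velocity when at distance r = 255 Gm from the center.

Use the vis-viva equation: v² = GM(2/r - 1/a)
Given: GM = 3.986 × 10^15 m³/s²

Convert to SI: a = 300 Gm = 3e+11 m; r = 255 Gm = 2.55e+11 m.
Vis-viva: v = √(GM · (2/r − 1/a)).
2/r − 1/a = 2/2.55e+11 − 1/3e+11 = 4.5098e-12 m⁻¹.
v = √(3.986e+15 · 4.5098e-12) m/s ≈ 134.1 m/s = 134.1 m/s.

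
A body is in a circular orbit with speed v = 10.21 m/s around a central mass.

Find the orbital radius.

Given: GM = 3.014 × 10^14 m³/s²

For a circular orbit, v² = GM / r, so r = GM / v².
r = 3.014e+14 / (10.21)² m ≈ 2.891e+12 m = 2.891 Tm.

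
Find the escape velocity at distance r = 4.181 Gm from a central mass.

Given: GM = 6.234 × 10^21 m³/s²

Convert to SI: r = 4.181 Gm = 4.181e+09 m.
Escape velocity comes from setting total energy to zero: ½v² − GM/r = 0 ⇒ v_esc = √(2GM / r).
v_esc = √(2 · 6.234e+21 / 4.181e+09) m/s ≈ 1.727e+06 m/s = 1727 km/s.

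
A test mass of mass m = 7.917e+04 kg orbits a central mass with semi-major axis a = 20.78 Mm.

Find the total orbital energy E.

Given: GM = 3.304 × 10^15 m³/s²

Convert to SI: a = 20.78 Mm = 2.078e+07 m.
E = −GMm / (2a).
E = −3.304e+15 · 7.917e+04 / (2 · 2.078e+07) J ≈ -6.294e+12 J = -6.294 TJ.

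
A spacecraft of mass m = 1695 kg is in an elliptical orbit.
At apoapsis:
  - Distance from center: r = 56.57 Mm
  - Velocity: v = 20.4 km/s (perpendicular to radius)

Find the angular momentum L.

Convert to SI: r = 56.57 Mm = 5.657e+07 m; v = 20.4 km/s = 20400 m/s.
Since v is perpendicular to r, L = m · v · r.
L = 1695 · 20400 · 5.657e+07 kg·m²/s ≈ 1.956e+15 kg·m²/s.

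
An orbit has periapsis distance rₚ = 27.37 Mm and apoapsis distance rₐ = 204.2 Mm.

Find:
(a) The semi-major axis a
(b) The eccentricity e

Convert to SI: rₚ = 27.37 Mm = 2.737e+07 m; rₐ = 204.2 Mm = 2.042e+08 m.
(a) a = (rₚ + rₐ) / 2 = (2.737e+07 + 2.042e+08) / 2 ≈ 1.158e+08 m = 115.8 Mm.
(b) e = (rₐ − rₚ) / (rₐ + rₚ) = (2.042e+08 − 2.737e+07) / (2.042e+08 + 2.737e+07) ≈ 0.7636.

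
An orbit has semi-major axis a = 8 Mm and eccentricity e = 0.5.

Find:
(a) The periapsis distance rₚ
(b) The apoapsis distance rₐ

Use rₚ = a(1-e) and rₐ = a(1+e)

Convert to SI: a = 8 Mm = 8e+06 m.
(a) rₚ = a(1 − e) = 8e+06 · (1 − 0.5) = 8e+06 · 0.5 ≈ 4e+06 m = 4 Mm.
(b) rₐ = a(1 + e) = 8e+06 · (1 + 0.5) = 8e+06 · 1.5 ≈ 1.2e+07 m = 12 Mm.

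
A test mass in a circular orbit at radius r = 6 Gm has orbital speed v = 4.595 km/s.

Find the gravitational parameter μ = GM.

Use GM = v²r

Convert to SI: r = 6 Gm = 6e+09 m; v = 4.595 km/s = 4595 m/s.
For a circular orbit v² = GM/r, so GM = v² · r.
GM = (4595)² · 6e+09 m³/s² ≈ 1.267e+17 m³/s² = 1.267 × 10^17 m³/s².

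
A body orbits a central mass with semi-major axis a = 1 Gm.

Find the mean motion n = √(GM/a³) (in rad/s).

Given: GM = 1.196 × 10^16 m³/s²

Convert to SI: a = 1 Gm = 1e+09 m.
n = √(GM / a³).
n = √(1.196e+16 / (1e+09)³) rad/s ≈ 3.458e-06 rad/s.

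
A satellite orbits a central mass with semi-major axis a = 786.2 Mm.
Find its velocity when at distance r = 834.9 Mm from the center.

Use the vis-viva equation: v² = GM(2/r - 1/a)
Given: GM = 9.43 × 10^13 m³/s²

Convert to SI: a = 786.2 Mm = 7.862e+08 m; r = 834.9 Mm = 8.349e+08 m.
Vis-viva: v = √(GM · (2/r − 1/a)).
2/r − 1/a = 2/8.349e+08 − 1/7.862e+08 = 1.12356e-09 m⁻¹.
v = √(9.43e+13 · 1.12356e-09) m/s ≈ 325.5 m/s = 325.5 m/s.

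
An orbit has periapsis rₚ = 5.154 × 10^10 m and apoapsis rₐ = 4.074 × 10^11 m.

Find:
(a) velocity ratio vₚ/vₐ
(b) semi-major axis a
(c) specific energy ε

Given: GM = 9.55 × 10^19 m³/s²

(a) Conservation of angular momentum (rₚvₚ = rₐvₐ) gives vₚ/vₐ = rₐ/rₚ = 4.074e+11/5.154e+10 ≈ 7.905
(b) a = (rₚ + rₐ)/2 = (5.154e+10 + 4.074e+11)/2 ≈ 2.295e+11 m
(c) With a = (rₚ + rₐ)/2 = 2.2947e+11 m, ε = −GM/(2a) = −9.55e+19/(2 · 2.2947e+11) J/kg ≈ -2.081e+08 J/kg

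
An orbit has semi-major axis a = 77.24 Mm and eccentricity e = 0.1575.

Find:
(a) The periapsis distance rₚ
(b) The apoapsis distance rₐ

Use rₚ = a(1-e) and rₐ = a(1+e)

Convert to SI: a = 77.24 Mm = 7.724e+07 m.
(a) rₚ = a(1 − e) = 7.724e+07 · (1 − 0.1575) = 7.724e+07 · 0.8425 ≈ 6.507e+07 m = 65.07 Mm.
(b) rₐ = a(1 + e) = 7.724e+07 · (1 + 0.1575) = 7.724e+07 · 1.1575 ≈ 8.941e+07 m = 89.41 Mm.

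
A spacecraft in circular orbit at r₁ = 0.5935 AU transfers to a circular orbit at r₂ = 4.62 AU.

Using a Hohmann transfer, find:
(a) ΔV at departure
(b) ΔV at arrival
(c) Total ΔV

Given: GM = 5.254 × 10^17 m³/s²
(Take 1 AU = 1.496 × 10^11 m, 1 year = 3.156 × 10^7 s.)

Convert to SI: r₁ = 0.5935 AU = 8.87876e+10 m; r₂ = 4.62 AU = 6.91152e+11 m.
Transfer semi-major axis: a_t = (r₁ + r₂)/2 = (8.87876e+10 + 6.91152e+11)/2 = 3.8997e+11 m.
Circular speeds: v₁ = √(GM/r₁) = 2432.59 m/s, v₂ = √(GM/r₂) = 871.883 m/s.
Transfer speeds (vis-viva v² = GM(2/r − 1/a_t)): v₁ᵗ = 3238.47 m/s, v₂ᵗ = 416.025 m/s.
(a) ΔV₁ = |v₁ᵗ − v₁| ≈ 805.9 m/s = 0.17 AU/year.
(b) ΔV₂ = |v₂ − v₂ᵗ| ≈ 455.9 m/s = 0.09617 AU/year.
(c) ΔV_total = ΔV₁ + ΔV₂ ≈ 1262 m/s = 0.2662 AU/year.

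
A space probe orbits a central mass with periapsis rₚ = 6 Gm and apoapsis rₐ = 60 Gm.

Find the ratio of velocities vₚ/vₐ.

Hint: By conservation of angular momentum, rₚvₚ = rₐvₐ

Convert to SI: rₚ = 6 Gm = 6e+09 m; rₐ = 60 Gm = 6e+10 m.
Conservation of angular momentum gives rₚvₚ = rₐvₐ, so vₚ/vₐ = rₐ/rₚ.
vₚ/vₐ = 6e+10 / 6e+09 ≈ 10.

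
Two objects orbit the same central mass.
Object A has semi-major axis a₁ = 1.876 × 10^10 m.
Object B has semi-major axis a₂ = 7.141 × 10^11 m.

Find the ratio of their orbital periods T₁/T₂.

From Kepler's third law, (T₁/T₂)² = (a₁/a₂)³, so T₁/T₂ = (a₁/a₂)^(3/2).
a₁/a₂ = 1.876e+10 / 7.141e+11 = 0.0262708.
T₁/T₂ = (0.0262708)^(3/2) ≈ 0.004258.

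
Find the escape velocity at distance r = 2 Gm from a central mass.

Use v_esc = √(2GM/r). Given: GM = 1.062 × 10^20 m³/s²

Convert to SI: r = 2 Gm = 2e+09 m.
Escape velocity comes from setting total energy to zero: ½v² − GM/r = 0 ⇒ v_esc = √(2GM / r).
v_esc = √(2 · 1.062e+20 / 2e+09) m/s ≈ 3.259e+05 m/s = 325.9 km/s.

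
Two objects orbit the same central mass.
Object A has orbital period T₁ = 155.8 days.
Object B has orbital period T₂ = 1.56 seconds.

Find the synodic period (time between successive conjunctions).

Convert to SI: T₁ = 155.8 days = 1.34611e+07 s.
T_syn = |T₁ · T₂ / (T₁ − T₂)|.
T_syn = |1.34611e+07 · 1.56 / (1.34611e+07 − 1.56)| s ≈ 1.56 s = 1.56 seconds.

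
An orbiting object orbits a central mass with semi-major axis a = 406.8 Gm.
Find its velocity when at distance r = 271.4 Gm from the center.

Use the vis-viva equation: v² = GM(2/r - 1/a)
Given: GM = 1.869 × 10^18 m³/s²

Convert to SI: a = 406.8 Gm = 4.068e+11 m; r = 271.4 Gm = 2.714e+11 m.
Vis-viva: v = √(GM · (2/r − 1/a)).
2/r − 1/a = 2/2.714e+11 − 1/4.068e+11 = 4.91099e-12 m⁻¹.
v = √(1.869e+18 · 4.91099e-12) m/s ≈ 3030 m/s = 3.03 km/s.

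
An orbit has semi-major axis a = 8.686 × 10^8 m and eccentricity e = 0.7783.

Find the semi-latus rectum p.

p = a (1 − e²).
p = 8.686e+08 · (1 − (0.7783)²) = 8.686e+08 · 0.394249 ≈ 3.424e+08 m = 3.424 × 10^8 m.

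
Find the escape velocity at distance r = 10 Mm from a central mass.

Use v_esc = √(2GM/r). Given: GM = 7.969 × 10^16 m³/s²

Convert to SI: r = 10 Mm = 1e+07 m.
Escape velocity comes from setting total energy to zero: ½v² − GM/r = 0 ⇒ v_esc = √(2GM / r).
v_esc = √(2 · 7.969e+16 / 1e+07) m/s ≈ 1.262e+05 m/s = 126.2 km/s.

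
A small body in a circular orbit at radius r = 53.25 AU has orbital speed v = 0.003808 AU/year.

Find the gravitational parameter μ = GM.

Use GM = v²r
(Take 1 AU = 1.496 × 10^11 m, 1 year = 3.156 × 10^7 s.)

Convert to SI: r = 53.25 AU = 7.9662e+12 m; v = 0.003808 AU/year = 18.0506 m/s.
For a circular orbit v² = GM/r, so GM = v² · r.
GM = (18.0506)² · 7.9662e+12 m³/s² ≈ 2.596e+15 m³/s² = 2.596 × 10^15 m³/s².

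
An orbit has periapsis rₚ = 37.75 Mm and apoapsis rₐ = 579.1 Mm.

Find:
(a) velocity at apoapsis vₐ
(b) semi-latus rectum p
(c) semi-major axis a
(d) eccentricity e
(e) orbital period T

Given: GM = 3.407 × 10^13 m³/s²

Convert to SI: rₚ = 37.75 Mm = 3.775e+07 m; rₐ = 579.1 Mm = 5.791e+08 m.
(a) With a = (rₚ + rₐ)/2 = 3.08425e+08 m, vₐ = √(GM (2/rₐ − 1/a)) = √(3.407e+13 · (2/5.791e+08 − 1/3.08425e+08)) m/s ≈ 84.86 m/s
(b) From a = (rₚ + rₐ)/2 = 3.08425e+08 m and e = (rₐ − rₚ)/(rₐ + rₚ) = 0.877604, p = a(1 − e²) = 3.08425e+08 · (1 − (0.877604)²) ≈ 7.088e+07 m
(c) a = (rₚ + rₐ)/2 = (3.775e+07 + 5.791e+08)/2 ≈ 3.084e+08 m
(d) e = (rₐ − rₚ)/(rₐ + rₚ) = (5.791e+08 − 3.775e+07)/(5.791e+08 + 3.775e+07) ≈ 0.8776
(e) With a = (rₚ + rₐ)/2 = 3.08425e+08 m, T = 2π √(a³/GM) = 2π √((3.08425e+08)³/3.407e+13) s ≈ 5.831e+06 s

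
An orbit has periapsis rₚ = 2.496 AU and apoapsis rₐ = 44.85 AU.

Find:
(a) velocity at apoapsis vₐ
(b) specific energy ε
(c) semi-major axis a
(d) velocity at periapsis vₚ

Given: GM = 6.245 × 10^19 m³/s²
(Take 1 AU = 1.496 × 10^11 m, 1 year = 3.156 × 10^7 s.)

Convert to SI: rₚ = 2.496 AU = 3.73402e+11 m; rₐ = 44.85 AU = 6.70956e+12 m.
(a) With a = (rₚ + rₐ)/2 = 3.54148e+12 m, vₐ = √(GM (2/rₐ − 1/a)) = √(6.245e+19 · (2/6.70956e+12 − 1/3.54148e+12)) m/s ≈ 990.6 m/s
(b) With a = (rₚ + rₐ)/2 = 3.54148e+12 m, ε = −GM/(2a) = −6.245e+19/(2 · 3.54148e+12) J/kg ≈ -8.817e+06 J/kg
(c) a = (rₚ + rₐ)/2 = (3.73402e+11 + 6.70956e+12)/2 ≈ 3.541e+12 m
(d) With a = (rₚ + rₐ)/2 = 3.54148e+12 m, vₚ = √(GM (2/rₚ − 1/a)) = √(6.245e+19 · (2/3.73402e+11 − 1/3.54148e+12)) m/s ≈ 1.78e+04 m/s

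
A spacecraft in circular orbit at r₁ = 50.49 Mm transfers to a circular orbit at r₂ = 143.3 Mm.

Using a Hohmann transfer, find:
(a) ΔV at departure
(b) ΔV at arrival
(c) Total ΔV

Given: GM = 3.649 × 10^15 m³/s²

Convert to SI: r₁ = 50.49 Mm = 5.049e+07 m; r₂ = 143.3 Mm = 1.433e+08 m.
Transfer semi-major axis: a_t = (r₁ + r₂)/2 = (5.049e+07 + 1.433e+08)/2 = 9.6895e+07 m.
Circular speeds: v₁ = √(GM/r₁) = 8501.28 m/s, v₂ = √(GM/r₂) = 5046.19 m/s.
Transfer speeds (vis-viva v² = GM(2/r − 1/a_t)): v₁ᵗ = 10338.5 m/s, v₂ᵗ = 3642.64 m/s.
(a) ΔV₁ = |v₁ᵗ − v₁| ≈ 1837 m/s = 1.837 km/s.
(b) ΔV₂ = |v₂ − v₂ᵗ| ≈ 1404 m/s = 1.404 km/s.
(c) ΔV_total = ΔV₁ + ΔV₂ ≈ 3241 m/s = 3.241 km/s.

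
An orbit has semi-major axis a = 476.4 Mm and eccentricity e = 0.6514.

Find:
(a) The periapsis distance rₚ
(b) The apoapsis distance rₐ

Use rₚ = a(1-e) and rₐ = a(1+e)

Convert to SI: a = 476.4 Mm = 4.764e+08 m.
(a) rₚ = a(1 − e) = 4.764e+08 · (1 − 0.6514) = 4.764e+08 · 0.3486 ≈ 1.661e+08 m = 166.1 Mm.
(b) rₐ = a(1 + e) = 4.764e+08 · (1 + 0.6514) = 4.764e+08 · 1.6514 ≈ 7.867e+08 m = 786.7 Mm.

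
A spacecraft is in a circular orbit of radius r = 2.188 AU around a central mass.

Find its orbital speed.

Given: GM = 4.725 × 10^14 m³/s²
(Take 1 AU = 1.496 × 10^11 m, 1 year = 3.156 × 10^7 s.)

Convert to SI: r = 2.188 AU = 3.27325e+11 m.
For a circular orbit, gravity supplies the centripetal force, so v = √(GM / r).
v = √(4.725e+14 / 3.27325e+11) m/s ≈ 37.99 m/s = 0.008015 AU/year.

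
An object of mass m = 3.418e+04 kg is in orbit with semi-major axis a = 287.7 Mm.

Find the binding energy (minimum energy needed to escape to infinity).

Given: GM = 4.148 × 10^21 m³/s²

Convert to SI: a = 287.7 Mm = 2.877e+08 m.
Total orbital energy is E = −GMm/(2a); binding energy is E_bind = −E = GMm/(2a).
E_bind = 4.148e+21 · 3.418e+04 / (2 · 2.877e+08) J ≈ 2.464e+17 J = 246.4 PJ.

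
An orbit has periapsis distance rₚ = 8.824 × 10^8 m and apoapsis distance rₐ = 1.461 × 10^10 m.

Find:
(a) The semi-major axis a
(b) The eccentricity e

(a) a = (rₚ + rₐ) / 2 = (8.824e+08 + 1.461e+10) / 2 ≈ 7.746e+09 m = 7.746 × 10^9 m.
(b) e = (rₐ − rₚ) / (rₐ + rₚ) = (1.461e+10 − 8.824e+08) / (1.461e+10 + 8.824e+08) ≈ 0.8861.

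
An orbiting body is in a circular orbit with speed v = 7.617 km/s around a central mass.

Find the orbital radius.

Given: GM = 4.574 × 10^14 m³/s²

Convert to SI: v = 7.617 km/s = 7617 m/s.
For a circular orbit, v² = GM / r, so r = GM / v².
r = 4.574e+14 / (7617)² m ≈ 7.884e+06 m = 7.884 Mm.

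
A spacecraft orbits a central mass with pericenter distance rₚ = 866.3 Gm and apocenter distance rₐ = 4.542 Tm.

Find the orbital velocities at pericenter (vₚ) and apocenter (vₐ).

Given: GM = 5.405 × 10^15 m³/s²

Convert to SI: rₚ = 866.3 Gm = 8.663e+11 m; rₐ = 4.542 Tm = 4.542e+12 m.
Use the vis-viva equation v² = GM(2/r − 1/a) with a = (rₚ + rₐ)/2 = (8.663e+11 + 4.542e+12)/2 = 2.70415e+12 m.
vₚ = √(GM · (2/rₚ − 1/a)) = √(5.405e+15 · (2/8.663e+11 − 1/2.70415e+12)) m/s ≈ 102.4 m/s = 102.4 m/s.
vₐ = √(GM · (2/rₐ − 1/a)) = √(5.405e+15 · (2/4.542e+12 − 1/2.70415e+12)) m/s ≈ 19.53 m/s = 19.53 m/s.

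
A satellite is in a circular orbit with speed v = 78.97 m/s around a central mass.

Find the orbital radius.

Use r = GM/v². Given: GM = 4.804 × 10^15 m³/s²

For a circular orbit, v² = GM / r, so r = GM / v².
r = 4.804e+15 / (78.97)² m ≈ 7.703e+11 m = 770.3 Gm.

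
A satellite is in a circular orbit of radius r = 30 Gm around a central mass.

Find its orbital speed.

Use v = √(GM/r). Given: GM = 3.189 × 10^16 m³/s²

Convert to SI: r = 30 Gm = 3e+10 m.
For a circular orbit, gravity supplies the centripetal force, so v = √(GM / r).
v = √(3.189e+16 / 3e+10) m/s ≈ 1031 m/s = 1.031 km/s.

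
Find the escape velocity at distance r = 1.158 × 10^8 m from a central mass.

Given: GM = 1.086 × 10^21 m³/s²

Escape velocity comes from setting total energy to zero: ½v² − GM/r = 0 ⇒ v_esc = √(2GM / r).
v_esc = √(2 · 1.086e+21 / 1.158e+08) m/s ≈ 4.331e+06 m/s = 4331 km/s.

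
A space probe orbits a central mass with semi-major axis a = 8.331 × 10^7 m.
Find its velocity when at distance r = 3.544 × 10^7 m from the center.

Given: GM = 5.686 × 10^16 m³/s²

Vis-viva: v = √(GM · (2/r − 1/a)).
2/r − 1/a = 2/3.544e+07 − 1/8.331e+07 = 4.443e-08 m⁻¹.
v = √(5.686e+16 · 4.443e-08) m/s ≈ 5.026e+04 m/s = 50.26 km/s.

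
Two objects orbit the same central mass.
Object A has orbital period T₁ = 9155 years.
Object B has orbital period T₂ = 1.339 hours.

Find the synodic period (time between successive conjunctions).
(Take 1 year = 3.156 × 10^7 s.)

Convert to SI: T₁ = 9155 years = 2.88932e+11 s; T₂ = 1.339 hours = 4820.4 s.
T_syn = |T₁ · T₂ / (T₁ − T₂)|.
T_syn = |2.88932e+11 · 4820.4 / (2.88932e+11 − 4820.4)| s ≈ 4820 s = 1.339 hours.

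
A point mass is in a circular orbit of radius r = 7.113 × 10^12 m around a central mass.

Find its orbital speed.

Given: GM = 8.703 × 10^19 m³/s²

For a circular orbit, gravity supplies the centripetal force, so v = √(GM / r).
v = √(8.703e+19 / 7.113e+12) m/s ≈ 3498 m/s = 3.498 km/s.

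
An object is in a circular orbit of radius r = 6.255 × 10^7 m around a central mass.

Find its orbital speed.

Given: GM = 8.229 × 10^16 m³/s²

For a circular orbit, gravity supplies the centripetal force, so v = √(GM / r).
v = √(8.229e+16 / 6.255e+07) m/s ≈ 3.627e+04 m/s = 36.27 km/s.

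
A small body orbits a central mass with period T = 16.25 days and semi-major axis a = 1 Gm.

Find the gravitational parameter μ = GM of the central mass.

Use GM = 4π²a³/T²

Convert to SI: T = 16.25 days = 1.404e+06 s; a = 1 Gm = 1e+09 m.
GM = 4π² · a³ / T².
GM = 4π² · (1e+09)³ / (1.404e+06)² m³/s² ≈ 2.003e+16 m³/s² = 2.003 × 10^16 m³/s².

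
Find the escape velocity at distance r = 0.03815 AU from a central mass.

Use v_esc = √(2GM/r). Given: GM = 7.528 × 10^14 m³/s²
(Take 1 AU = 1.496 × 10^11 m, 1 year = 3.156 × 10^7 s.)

Convert to SI: r = 0.03815 AU = 5.70724e+09 m.
Escape velocity comes from setting total energy to zero: ½v² − GM/r = 0 ⇒ v_esc = √(2GM / r).
v_esc = √(2 · 7.528e+14 / 5.70724e+09) m/s ≈ 513.6 m/s = 0.1084 AU/year.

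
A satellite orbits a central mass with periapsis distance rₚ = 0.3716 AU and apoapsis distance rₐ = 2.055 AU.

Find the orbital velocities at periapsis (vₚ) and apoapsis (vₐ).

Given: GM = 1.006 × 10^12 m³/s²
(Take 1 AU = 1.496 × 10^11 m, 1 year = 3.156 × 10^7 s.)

Convert to SI: rₚ = 0.3716 AU = 5.55914e+10 m; rₐ = 2.055 AU = 3.07428e+11 m.
Use the vis-viva equation v² = GM(2/r − 1/a) with a = (rₚ + rₐ)/2 = (5.55914e+10 + 3.07428e+11)/2 = 1.8151e+11 m.
vₚ = √(GM · (2/rₚ − 1/a)) = √(1.006e+12 · (2/5.55914e+10 − 1/1.8151e+11)) m/s ≈ 5.536 m/s = 0.001168 AU/year.
vₐ = √(GM · (2/rₐ − 1/a)) = √(1.006e+12 · (2/3.07428e+11 − 1/1.8151e+11)) m/s ≈ 1.001 m/s = 0.0002112 AU/year.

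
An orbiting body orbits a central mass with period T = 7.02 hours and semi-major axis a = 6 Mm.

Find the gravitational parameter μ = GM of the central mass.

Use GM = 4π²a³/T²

Convert to SI: T = 7.02 hours = 25272 s; a = 6 Mm = 6e+06 m.
GM = 4π² · a³ / T².
GM = 4π² · (6e+06)³ / (25272)² m³/s² ≈ 1.335e+13 m³/s² = 1.335 × 10^13 m³/s².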